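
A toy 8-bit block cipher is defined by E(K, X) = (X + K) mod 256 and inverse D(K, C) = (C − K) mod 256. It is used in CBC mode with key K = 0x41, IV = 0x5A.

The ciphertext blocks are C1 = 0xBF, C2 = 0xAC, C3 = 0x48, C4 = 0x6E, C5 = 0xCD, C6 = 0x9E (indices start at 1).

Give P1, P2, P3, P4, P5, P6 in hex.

P1 = 0x24, P2 = 0xD4, P3 = 0xAB, P4 = 0x65, P5 = 0xE2, P6 = 0x90

CBC decryption: P_i = D(K, C_i) ⊕ C_{i−1}, with C_{0} = IV.
P1: D(K, 0xBF) = 0x7E; 0x7E ⊕ 0x5A = 0x24.
P2: D(K, 0xAC) = 0x6B; 0x6B ⊕ 0xBF = 0xD4.
P3: D(K, 0x48) = 0x07; 0x07 ⊕ 0xAC = 0xAB.
P4: D(K, 0x6E) = 0x2D; 0x2D ⊕ 0x48 = 0x65.
P5: D(K, 0xCD) = 0x8C; 0x8C ⊕ 0x6E = 0xE2.
P6: D(K, 0x9E) = 0x5D; 0x5D ⊕ 0xCD = 0x90.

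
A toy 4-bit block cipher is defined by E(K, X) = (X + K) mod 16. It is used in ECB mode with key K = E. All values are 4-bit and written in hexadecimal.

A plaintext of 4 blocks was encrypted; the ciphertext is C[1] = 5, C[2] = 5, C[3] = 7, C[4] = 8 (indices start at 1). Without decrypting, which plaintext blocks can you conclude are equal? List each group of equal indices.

ECB encrypts each block independently with the same key, so equal ciphertext blocks imply equal plaintext blocks.
C[1] = C[2] = 5, so P[1] = P[2].

P[1] = P[2]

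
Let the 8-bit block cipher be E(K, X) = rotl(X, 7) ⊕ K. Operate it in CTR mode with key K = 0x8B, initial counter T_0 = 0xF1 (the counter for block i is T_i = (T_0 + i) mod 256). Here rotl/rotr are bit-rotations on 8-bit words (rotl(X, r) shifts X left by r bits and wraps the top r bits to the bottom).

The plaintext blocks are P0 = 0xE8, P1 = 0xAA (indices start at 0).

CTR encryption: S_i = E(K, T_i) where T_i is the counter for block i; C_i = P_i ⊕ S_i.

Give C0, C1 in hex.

C0 = 0x9B, C1 = 0x58

C0: T = 0xF1, S = E(K, T) = 0x73; 0xE8 ⊕ 0x73 = 0x9B.
C1: T = 0xF2, S = E(K, T) = 0xF2; 0xAA ⊕ 0xF2 = 0x58.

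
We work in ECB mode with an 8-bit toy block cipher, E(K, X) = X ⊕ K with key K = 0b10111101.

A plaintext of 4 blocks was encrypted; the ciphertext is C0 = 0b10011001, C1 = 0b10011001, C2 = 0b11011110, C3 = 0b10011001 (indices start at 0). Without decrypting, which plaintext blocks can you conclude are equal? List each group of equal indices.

P0 = P1 = P3

ECB encrypts each block independently with the same key, so equal ciphertext blocks imply equal plaintext blocks.
C0 = C1 = C3 = 0b10011001, so P0 = P1 = P3.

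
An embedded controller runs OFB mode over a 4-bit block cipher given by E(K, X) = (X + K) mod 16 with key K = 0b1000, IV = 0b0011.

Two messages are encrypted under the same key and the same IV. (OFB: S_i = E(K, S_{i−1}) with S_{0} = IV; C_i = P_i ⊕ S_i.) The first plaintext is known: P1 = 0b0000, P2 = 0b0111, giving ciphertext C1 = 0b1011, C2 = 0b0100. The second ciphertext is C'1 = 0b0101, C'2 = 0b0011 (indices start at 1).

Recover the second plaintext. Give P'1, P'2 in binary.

P'1 = 0b1110, P'2 = 0b0000

In OFB with a reused IV, both messages share the same keystream S_i, so C_i ⊕ C'_i = P_i ⊕ P'_i and thus P'_i = P_i ⊕ C_i ⊕ C'_i.
P'1: 0b0000 ⊕ 0b1011 ⊕ 0b0101 = 0b1110.
P'2: 0b0111 ⊕ 0b0100 ⊕ 0b0011 = 0b0000.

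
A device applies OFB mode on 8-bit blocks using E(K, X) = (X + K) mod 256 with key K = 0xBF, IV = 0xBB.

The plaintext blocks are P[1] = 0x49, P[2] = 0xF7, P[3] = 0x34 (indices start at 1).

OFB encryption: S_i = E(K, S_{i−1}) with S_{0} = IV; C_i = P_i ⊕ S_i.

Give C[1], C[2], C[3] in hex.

C[1] = 0x33, C[2] = 0xCE, C[3] = 0xCC

C[1]: S = E(K, 0xBB) = 0x7A; 0x49 ⊕ 0x7A = 0x33.
C[2]: S = E(K, 0x7A) = 0x39; 0xF7 ⊕ 0x39 = 0xCE.
C[3]: S = E(K, 0x39) = 0xF8; 0x34 ⊕ 0xF8 = 0xCC.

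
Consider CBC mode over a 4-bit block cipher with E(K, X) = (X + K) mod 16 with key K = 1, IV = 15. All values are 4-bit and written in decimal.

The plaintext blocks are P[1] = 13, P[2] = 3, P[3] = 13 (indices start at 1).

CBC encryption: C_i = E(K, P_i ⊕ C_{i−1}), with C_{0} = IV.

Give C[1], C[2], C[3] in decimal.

C[1]: P[1] ⊕ 15 = 2; E(K, 2) = 3.
C[2]: P[2] ⊕ 3 = 0; E(K, 0) = 1.
C[3]: P[3] ⊕ 1 = 12; E(K, 12) = 13.

C[1] = 3, C[2] = 1, C[3] = 13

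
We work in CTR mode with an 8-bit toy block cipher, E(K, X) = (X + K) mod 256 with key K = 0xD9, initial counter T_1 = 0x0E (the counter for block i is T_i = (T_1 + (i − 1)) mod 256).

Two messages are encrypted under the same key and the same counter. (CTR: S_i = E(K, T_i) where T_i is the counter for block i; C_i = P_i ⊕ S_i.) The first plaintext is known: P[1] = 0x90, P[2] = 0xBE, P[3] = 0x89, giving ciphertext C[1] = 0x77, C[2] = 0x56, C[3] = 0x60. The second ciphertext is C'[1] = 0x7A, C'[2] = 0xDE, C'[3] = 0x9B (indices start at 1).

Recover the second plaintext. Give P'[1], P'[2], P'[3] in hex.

In CTR with a reused counter, both messages share the same keystream S_i, so C_i ⊕ C'_i = P_i ⊕ P'_i and thus P'_i = P_i ⊕ C_i ⊕ C'_i.
P'[1]: 0x90 ⊕ 0x77 ⊕ 0x7A = 0x9D.
P'[2]: 0xBE ⊕ 0x56 ⊕ 0xDE = 0x36.
P'[3]: 0x89 ⊕ 0x60 ⊕ 0x9B = 0x72.

P'[1] = 0x9D, P'[2] = 0x36, P'[3] = 0x72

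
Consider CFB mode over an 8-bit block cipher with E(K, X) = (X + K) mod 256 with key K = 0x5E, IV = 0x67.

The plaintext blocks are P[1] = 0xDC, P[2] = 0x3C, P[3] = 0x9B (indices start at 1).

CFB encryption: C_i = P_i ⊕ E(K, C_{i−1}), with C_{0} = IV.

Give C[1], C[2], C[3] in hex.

C[1] = 0x19, C[2] = 0x4B, C[3] = 0x32

C[1]: E(K, 0x67) = 0xC5; 0xDC ⊕ 0xC5 = 0x19.
C[2]: E(K, 0x19) = 0x77; 0x3C ⊕ 0x77 = 0x4B.
C[3]: E(K, 0x4B) = 0xA9; 0x9B ⊕ 0xA9 = 0x32.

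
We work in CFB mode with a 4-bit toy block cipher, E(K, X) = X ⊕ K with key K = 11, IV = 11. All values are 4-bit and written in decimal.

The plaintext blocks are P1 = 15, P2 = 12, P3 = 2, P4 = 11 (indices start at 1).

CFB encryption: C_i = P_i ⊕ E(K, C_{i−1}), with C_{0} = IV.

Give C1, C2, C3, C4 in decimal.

C1: E(K, 11) = 0; 15 ⊕ 0 = 15.
C2: E(K, 15) = 4; 12 ⊕ 4 = 8.
C3: E(K, 8) = 3; 2 ⊕ 3 = 1.
C4: E(K, 1) = 10; 11 ⊕ 10 = 1.

C1 = 15, C2 = 8, C3 = 1, C4 = 1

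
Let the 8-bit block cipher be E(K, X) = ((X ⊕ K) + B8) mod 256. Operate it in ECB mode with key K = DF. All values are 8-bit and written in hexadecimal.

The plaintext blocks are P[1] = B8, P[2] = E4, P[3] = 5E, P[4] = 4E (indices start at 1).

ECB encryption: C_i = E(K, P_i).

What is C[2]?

C[2]: E(K, E4) = F3.

C[2] = F3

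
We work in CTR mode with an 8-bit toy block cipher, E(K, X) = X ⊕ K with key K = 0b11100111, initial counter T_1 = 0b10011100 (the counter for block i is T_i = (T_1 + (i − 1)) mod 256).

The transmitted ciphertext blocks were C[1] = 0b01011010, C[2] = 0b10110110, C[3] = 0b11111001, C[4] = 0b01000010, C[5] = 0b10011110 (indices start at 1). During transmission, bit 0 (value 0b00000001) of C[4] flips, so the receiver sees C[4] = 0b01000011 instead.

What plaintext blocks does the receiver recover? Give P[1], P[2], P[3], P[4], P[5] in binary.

CTR decryption: S_i = E(K, T_i) where T_i is the counter for block i; P_i = C_i ⊕ S_i.
Only C[4] changed, to 0b01000011. In CTR, a change in C_i flips the same bit in P_i only; the keystream is unaffected. Decrypting the received ciphertext:
P[1]: T = 0b10011100, S = E(K, T) = 0b01111011; 0b01011010 ⊕ 0b01111011 = 0b00100001.
P[2]: T = 0b10011101, S = E(K, T) = 0b01111010; 0b10110110 ⊕ 0b01111010 = 0b11001100.
P[3]: T = 0b10011110, S = E(K, T) = 0b01111001; 0b11111001 ⊕ 0b01111001 = 0b10000000.
P[4]: T = 0b10011111, S = E(K, T) = 0b01111000; 0b01000011 ⊕ 0b01111000 = 0b00111011.
P[5]: T = 0b10100000, S = E(K, T) = 0b01000111; 0b10011110 ⊕ 0b01000111 = 0b11011001.
Blocks that differ from the original plaintext: P[4].

P[1] = 0b00100001, P[2] = 0b11001100, P[3] = 0b10000000, P[4] = 0b00111011, P[5] = 0b11011001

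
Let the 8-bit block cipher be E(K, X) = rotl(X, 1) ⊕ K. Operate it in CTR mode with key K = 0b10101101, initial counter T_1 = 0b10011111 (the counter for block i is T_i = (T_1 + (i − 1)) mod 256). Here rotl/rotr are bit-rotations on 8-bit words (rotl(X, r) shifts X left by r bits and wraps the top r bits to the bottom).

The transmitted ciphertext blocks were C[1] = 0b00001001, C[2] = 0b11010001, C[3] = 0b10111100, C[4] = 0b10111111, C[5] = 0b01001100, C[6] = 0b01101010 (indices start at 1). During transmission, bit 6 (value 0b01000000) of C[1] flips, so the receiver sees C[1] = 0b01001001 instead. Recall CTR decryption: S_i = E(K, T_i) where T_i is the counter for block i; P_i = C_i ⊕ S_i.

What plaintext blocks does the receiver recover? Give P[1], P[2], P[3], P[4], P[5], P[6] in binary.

P[1] = 0b11011011, P[2] = 0b00111101, P[3] = 0b01010010, P[4] = 0b01010111, P[5] = 0b10100110, P[6] = 0b10001110

Only C[1] changed, to 0b01001001. In CTR, a change in C_i flips the same bit in P_i only; the keystream is unaffected. Decrypting the received ciphertext:
P[1]: T = 0b10011111, S = E(K, T) = 0b10010010; 0b01001001 ⊕ 0b10010010 = 0b11011011.
P[2]: T = 0b10100000, S = E(K, T) = 0b11101100; 0b11010001 ⊕ 0b11101100 = 0b00111101.
P[3]: T = 0b10100001, S = E(K, T) = 0b11101110; 0b10111100 ⊕ 0b11101110 = 0b01010010.
P[4]: T = 0b10100010, S = E(K, T) = 0b11101000; 0b10111111 ⊕ 0b11101000 = 0b01010111.
P[5]: T = 0b10100011, S = E(K, T) = 0b11101010; 0b01001100 ⊕ 0b11101010 = 0b10100110.
P[6]: T = 0b10100100, S = E(K, T) = 0b11100100; 0b01101010 ⊕ 0b11100100 = 0b10001110.
Blocks that differ from the original plaintext: P[1].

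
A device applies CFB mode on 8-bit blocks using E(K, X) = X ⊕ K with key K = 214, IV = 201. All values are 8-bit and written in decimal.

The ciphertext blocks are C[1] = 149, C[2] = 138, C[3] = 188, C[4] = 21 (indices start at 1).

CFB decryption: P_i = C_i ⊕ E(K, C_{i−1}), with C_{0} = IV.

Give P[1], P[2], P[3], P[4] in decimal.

P[1] = 138, P[2] = 201, P[3] = 224, P[4] = 127

P[1]: E(K, 201) = 31; 149 ⊕ 31 = 138.
P[2]: E(K, 149) = 67; 138 ⊕ 67 = 201.
P[3]: E(K, 138) = 92; 188 ⊕ 92 = 224.
P[4]: E(K, 188) = 106; 21 ⊕ 106 = 127.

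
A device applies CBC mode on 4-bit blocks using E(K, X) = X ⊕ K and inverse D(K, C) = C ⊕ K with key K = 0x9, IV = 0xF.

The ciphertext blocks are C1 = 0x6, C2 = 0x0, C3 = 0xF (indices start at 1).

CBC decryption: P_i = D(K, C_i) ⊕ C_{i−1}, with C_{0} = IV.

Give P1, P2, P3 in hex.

P1 = 0x0, P2 = 0xF, P3 = 0x6

P1: D(K, 0x6) = 0xF; 0xF ⊕ 0xF = 0x0.
P2: D(K, 0x0) = 0x9; 0x9 ⊕ 0x6 = 0xF.
P3: D(K, 0xF) = 0x6; 0x6 ⊕ 0x0 = 0x6.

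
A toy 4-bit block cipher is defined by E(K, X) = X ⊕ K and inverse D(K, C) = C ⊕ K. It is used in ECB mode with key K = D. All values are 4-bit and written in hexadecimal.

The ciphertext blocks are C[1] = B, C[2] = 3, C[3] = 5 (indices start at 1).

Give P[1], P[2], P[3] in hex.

ECB decryption: P_i = D(K, C_i).
P[1]: D(K, B) = 6.
P[2]: D(K, 3) = E.
P[3]: D(K, 5) = 8.

P[1] = 6, P[2] = E, P[3] = 8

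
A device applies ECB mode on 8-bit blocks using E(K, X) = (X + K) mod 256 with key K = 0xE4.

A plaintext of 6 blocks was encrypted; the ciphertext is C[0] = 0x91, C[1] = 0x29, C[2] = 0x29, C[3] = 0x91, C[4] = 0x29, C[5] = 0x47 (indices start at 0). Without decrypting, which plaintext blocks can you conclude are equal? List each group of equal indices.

ECB encrypts each block independently with the same key, so equal ciphertext blocks imply equal plaintext blocks.
C[0] = C[3] = 0x91, so P[0] = P[3].
C[1] = C[2] = C[4] = 0x29, so P[1] = P[2] = P[4].

P[0] = P[3]; P[1] = P[2] = P[4]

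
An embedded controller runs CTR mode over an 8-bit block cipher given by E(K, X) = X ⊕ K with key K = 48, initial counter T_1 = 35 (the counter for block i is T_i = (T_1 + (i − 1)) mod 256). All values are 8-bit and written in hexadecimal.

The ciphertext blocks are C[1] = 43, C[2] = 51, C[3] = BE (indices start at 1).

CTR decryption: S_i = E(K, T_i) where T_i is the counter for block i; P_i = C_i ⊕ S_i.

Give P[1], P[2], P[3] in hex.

P[1] = 3E, P[2] = 2F, P[3] = C1

P[1]: T = 35, S = E(K, T) = 7D; 43 ⊕ 7D = 3E.
P[2]: T = 36, S = E(K, T) = 7E; 51 ⊕ 7E = 2F.
P[3]: T = 37, S = E(K, T) = 7F; BE ⊕ 7F = C1.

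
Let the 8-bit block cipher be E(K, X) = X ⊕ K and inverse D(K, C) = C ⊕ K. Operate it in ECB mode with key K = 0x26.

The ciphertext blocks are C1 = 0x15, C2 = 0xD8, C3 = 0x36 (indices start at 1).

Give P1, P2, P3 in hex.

ECB decryption: P_i = D(K, C_i).
P1: D(K, 0x15) = 0x33.
P2: D(K, 0xD8) = 0xFE.
P3: D(K, 0x36) = 0x10.

P1 = 0x33, P2 = 0xFE, P3 = 0x10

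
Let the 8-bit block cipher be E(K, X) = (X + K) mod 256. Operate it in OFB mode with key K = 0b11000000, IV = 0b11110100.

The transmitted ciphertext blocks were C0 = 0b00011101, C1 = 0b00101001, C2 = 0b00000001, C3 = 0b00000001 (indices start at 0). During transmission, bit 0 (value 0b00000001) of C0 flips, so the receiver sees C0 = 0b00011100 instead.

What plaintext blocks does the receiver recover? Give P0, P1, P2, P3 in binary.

OFB decryption: S_i = E(K, S_{i−1}) with S_{−1} = IV; P_i = C_i ⊕ S_i.
Only C0 changed, to 0b00011100. In OFB, a change in C_i flips the same bit in P_i only; the keystream is unaffected. Decrypting the received ciphertext:
P0: S = E(K, 0b11110100) = 0b10110100; 0b00011100 ⊕ 0b10110100 = 0b10101000.
P1: S = E(K, 0b10110100) = 0b01110100; 0b00101001 ⊕ 0b01110100 = 0b01011101.
P2: S = E(K, 0b01110100) = 0b00110100; 0b00000001 ⊕ 0b00110100 = 0b00110101.
P3: S = E(K, 0b00110100) = 0b11110100; 0b00000001 ⊕ 0b11110100 = 0b11110101.
Blocks that differ from the original plaintext: P0.

P0 = 0b10101000, P1 = 0b01011101, P2 = 0b00110101, P3 = 0b11110101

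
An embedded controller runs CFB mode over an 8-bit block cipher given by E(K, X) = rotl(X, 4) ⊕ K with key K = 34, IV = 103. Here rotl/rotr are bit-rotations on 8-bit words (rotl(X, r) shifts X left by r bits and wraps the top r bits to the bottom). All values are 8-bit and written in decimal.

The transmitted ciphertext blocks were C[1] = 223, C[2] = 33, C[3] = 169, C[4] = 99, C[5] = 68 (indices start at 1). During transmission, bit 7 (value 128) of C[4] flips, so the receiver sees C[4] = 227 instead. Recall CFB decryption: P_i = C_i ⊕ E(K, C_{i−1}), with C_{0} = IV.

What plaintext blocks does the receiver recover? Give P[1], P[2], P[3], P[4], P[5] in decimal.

P[1] = 139, P[2] = 254, P[3] = 153, P[4] = 91, P[5] = 88

Only C[4] changed, to 227. In CFB, a change in C_i flips the same bit in P_i and garbles P_{i+1}. Decrypting the received ciphertext:
P[1]: E(K, 103) = 84; 223 ⊕ 84 = 139.
P[2]: E(K, 223) = 223; 33 ⊕ 223 = 254.
P[3]: E(K, 33) = 48; 169 ⊕ 48 = 153.
P[4]: E(K, 169) = 184; 227 ⊕ 184 = 91.
P[5]: E(K, 227) = 28; 68 ⊕ 28 = 88.
Blocks that differ from the original plaintext: P[4], P[5].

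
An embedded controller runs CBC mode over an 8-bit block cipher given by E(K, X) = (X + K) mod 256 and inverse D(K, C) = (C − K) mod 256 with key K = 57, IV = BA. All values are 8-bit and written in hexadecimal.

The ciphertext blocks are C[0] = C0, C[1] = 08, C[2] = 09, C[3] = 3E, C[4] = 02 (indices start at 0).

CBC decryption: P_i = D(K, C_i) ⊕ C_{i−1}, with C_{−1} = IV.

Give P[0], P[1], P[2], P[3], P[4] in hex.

P[0] = D3, P[1] = 71, P[2] = BA, P[3] = EE, P[4] = 95

P[0]: D(K, C0) = 69; 69 ⊕ BA = D3.
P[1]: D(K, 08) = B1; B1 ⊕ C0 = 71.
P[2]: D(K, 09) = B2; B2 ⊕ 08 = BA.
P[3]: D(K, 3E) = E7; E7 ⊕ 09 = EE.
P[4]: D(K, 02) = AB; AB ⊕ 3E = 95.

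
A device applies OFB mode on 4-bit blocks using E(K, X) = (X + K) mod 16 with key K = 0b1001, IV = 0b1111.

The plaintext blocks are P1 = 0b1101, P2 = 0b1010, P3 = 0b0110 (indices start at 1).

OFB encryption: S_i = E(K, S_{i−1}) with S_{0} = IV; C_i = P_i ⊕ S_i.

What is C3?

C3 = 0b1100

C1: S = E(K, 0b1111) = 0b1000; 0b1101 ⊕ 0b1000 = 0b0101.
C2: S = E(K, 0b1000) = 0b0001; 0b1010 ⊕ 0b0001 = 0b1011.
C3: S = E(K, 0b0001) = 0b1010; 0b0110 ⊕ 0b1010 = 0b1100.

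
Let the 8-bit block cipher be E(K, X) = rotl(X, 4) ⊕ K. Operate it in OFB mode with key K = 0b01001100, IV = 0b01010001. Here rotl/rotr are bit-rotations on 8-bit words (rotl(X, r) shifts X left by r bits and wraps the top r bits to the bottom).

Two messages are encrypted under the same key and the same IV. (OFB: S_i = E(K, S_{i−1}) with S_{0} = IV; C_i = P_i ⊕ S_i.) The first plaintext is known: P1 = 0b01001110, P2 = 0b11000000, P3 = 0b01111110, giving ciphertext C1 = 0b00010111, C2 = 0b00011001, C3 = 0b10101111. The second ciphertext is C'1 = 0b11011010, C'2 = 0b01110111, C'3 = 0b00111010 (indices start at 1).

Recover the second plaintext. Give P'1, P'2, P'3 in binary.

P'1 = 0b10000011, P'2 = 0b10101110, P'3 = 0b11101011

In OFB with a reused IV, both messages share the same keystream S_i, so C_i ⊕ C'_i = P_i ⊕ P'_i and thus P'_i = P_i ⊕ C_i ⊕ C'_i.
P'1: 0b01001110 ⊕ 0b00010111 ⊕ 0b11011010 = 0b10000011.
P'2: 0b11000000 ⊕ 0b00011001 ⊕ 0b01110111 = 0b10101110.
P'3: 0b01111110 ⊕ 0b10101111 ⊕ 0b00111010 = 0b11101011.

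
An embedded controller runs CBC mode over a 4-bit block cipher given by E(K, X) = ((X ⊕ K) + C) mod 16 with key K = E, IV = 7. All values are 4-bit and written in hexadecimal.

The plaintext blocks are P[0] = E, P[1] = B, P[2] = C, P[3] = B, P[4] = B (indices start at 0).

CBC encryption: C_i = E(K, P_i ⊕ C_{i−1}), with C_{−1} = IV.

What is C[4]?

C[4] = C

C[0]: P[0] ⊕ 7 = 9; E(K, 9) = 3.
C[1]: P[1] ⊕ 3 = 8; E(K, 8) = 2.
C[2]: P[2] ⊕ 2 = E; E(K, E) = C.
C[3]: P[3] ⊕ C = 7; E(K, 7) = 5.
C[4]: P[4] ⊕ 5 = E; E(K, E) = C.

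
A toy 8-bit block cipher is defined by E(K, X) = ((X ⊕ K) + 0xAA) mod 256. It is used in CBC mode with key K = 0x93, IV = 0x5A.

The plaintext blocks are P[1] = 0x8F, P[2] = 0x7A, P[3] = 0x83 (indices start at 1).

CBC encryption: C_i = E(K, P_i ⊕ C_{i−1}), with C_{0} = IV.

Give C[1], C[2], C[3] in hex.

C[1]: P[1] ⊕ 0x5A = 0xD5; E(K, 0xD5) = 0xF0.
C[2]: P[2] ⊕ 0xF0 = 0x8A; E(K, 0x8A) = 0xC3.
C[3]: P[3] ⊕ 0xC3 = 0x40; E(K, 0x40) = 0x7D.

C[1] = 0xF0, C[2] = 0xC3, C[3] = 0x7D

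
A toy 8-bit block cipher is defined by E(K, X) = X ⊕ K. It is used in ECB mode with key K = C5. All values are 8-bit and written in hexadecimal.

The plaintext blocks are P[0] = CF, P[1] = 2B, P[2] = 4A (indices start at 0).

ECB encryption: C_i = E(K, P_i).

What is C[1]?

C[1] = EE

C[1]: E(K, 2B) = EE.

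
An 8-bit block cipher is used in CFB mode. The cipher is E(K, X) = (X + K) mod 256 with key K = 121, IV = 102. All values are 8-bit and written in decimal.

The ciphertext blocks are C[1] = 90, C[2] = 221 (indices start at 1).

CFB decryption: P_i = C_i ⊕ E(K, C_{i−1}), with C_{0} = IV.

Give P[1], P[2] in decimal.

P[1] = 133, P[2] = 14

P[1]: E(K, 102) = 223; 90 ⊕ 223 = 133.
P[2]: E(K, 90) = 211; 221 ⊕ 211 = 14.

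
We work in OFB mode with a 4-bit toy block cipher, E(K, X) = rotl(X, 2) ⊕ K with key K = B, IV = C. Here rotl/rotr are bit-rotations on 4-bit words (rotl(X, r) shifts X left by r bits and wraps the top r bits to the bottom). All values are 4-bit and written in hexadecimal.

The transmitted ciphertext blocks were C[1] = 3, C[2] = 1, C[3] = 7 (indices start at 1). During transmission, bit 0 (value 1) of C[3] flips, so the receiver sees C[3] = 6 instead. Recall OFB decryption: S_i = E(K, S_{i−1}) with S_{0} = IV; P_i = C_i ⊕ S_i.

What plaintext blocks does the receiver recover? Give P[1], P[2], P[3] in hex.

P[1] = B, P[2] = 8, P[3] = B

Only C[3] changed, to 6. In OFB, a change in C_i flips the same bit in P_i only; the keystream is unaffected. Decrypting the received ciphertext:
P[1]: S = E(K, C) = 8; 3 ⊕ 8 = B.
P[2]: S = E(K, 8) = 9; 1 ⊕ 9 = 8.
P[3]: S = E(K, 9) = D; 6 ⊕ D = B.
Blocks that differ from the original plaintext: P[3].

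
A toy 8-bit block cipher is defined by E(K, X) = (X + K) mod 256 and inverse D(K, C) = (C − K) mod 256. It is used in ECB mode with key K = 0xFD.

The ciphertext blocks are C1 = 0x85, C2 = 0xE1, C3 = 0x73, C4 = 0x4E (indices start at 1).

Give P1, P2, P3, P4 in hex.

P1 = 0x88, P2 = 0xE4, P3 = 0x76, P4 = 0x51

ECB decryption: P_i = D(K, C_i).
P1: D(K, 0x85) = 0x88.
P2: D(K, 0xE1) = 0xE4.
P3: D(K, 0x73) = 0x76.
P4: D(K, 0x4E) = 0x51.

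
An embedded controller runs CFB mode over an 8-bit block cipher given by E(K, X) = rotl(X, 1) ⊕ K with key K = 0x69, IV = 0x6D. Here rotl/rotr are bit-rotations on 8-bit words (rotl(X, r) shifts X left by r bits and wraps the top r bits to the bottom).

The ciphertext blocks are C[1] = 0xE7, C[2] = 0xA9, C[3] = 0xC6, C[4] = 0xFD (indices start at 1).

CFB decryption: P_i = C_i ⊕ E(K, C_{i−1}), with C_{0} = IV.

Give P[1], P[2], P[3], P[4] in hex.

P[1]: E(K, 0x6D) = 0xB3; 0xE7 ⊕ 0xB3 = 0x54.
P[2]: E(K, 0xE7) = 0xA6; 0xA9 ⊕ 0xA6 = 0x0F.
P[3]: E(K, 0xA9) = 0x3A; 0xC6 ⊕ 0x3A = 0xFC.
P[4]: E(K, 0xC6) = 0xE4; 0xFD ⊕ 0xE4 = 0x19.

P[1] = 0x54, P[2] = 0x0F, P[3] = 0xFC, P[4] = 0x19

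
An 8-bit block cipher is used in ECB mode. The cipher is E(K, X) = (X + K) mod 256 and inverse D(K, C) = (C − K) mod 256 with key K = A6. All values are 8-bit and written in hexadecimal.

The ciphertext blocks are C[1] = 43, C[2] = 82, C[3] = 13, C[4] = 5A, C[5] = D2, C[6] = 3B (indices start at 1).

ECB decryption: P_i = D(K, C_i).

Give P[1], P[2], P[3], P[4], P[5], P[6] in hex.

P[1]: D(K, 43) = 9D.
P[2]: D(K, 82) = DC.
P[3]: D(K, 13) = 6D.
P[4]: D(K, 5A) = B4.
P[5]: D(K, D2) = 2C.
P[6]: D(K, 3B) = 95.

P[1] = 9D, P[2] = DC, P[3] = 6D, P[4] = B4, P[5] = 2C, P[6] = 95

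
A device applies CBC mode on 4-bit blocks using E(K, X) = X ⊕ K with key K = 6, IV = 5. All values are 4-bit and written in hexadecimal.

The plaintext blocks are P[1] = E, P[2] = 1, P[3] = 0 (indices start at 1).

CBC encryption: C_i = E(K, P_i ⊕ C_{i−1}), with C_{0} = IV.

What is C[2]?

C[2] = A

C[1]: P[1] ⊕ 5 = B; E(K, B) = D.
C[2]: P[2] ⊕ D = C; E(K, C) = A.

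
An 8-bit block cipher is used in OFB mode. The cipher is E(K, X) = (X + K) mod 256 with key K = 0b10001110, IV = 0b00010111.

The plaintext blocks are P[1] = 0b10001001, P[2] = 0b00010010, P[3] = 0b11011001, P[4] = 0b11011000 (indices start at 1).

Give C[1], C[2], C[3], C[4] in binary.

C[1] = 0b00101100, C[2] = 0b00100001, C[3] = 0b00011000, C[4] = 0b10010111

OFB encryption: S_i = E(K, S_{i−1}) with S_{0} = IV; C_i = P_i ⊕ S_i.
C[1]: S = E(K, 0b00010111) = 0b10100101; 0b10001001 ⊕ 0b10100101 = 0b00101100.
C[2]: S = E(K, 0b10100101) = 0b00110011; 0b00010010 ⊕ 0b00110011 = 0b00100001.
C[3]: S = E(K, 0b00110011) = 0b11000001; 0b11011001 ⊕ 0b11000001 = 0b00011000.
C[4]: S = E(K, 0b11000001) = 0b01001111; 0b11011000 ⊕ 0b01001111 = 0b10010111.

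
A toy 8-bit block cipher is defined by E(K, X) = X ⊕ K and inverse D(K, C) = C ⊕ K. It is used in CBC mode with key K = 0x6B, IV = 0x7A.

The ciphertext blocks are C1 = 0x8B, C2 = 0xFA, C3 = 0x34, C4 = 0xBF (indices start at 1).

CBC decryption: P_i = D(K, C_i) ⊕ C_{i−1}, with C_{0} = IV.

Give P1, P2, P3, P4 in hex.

P1 = 0x9A, P2 = 0x1A, P3 = 0xA5, P4 = 0xE0

P1: D(K, 0x8B) = 0xE0; 0xE0 ⊕ 0x7A = 0x9A.
P2: D(K, 0xFA) = 0x91; 0x91 ⊕ 0x8B = 0x1A.
P3: D(K, 0x34) = 0x5F; 0x5F ⊕ 0xFA = 0xA5.
P4: D(K, 0xBF) = 0xD4; 0xD4 ⊕ 0x34 = 0xE0.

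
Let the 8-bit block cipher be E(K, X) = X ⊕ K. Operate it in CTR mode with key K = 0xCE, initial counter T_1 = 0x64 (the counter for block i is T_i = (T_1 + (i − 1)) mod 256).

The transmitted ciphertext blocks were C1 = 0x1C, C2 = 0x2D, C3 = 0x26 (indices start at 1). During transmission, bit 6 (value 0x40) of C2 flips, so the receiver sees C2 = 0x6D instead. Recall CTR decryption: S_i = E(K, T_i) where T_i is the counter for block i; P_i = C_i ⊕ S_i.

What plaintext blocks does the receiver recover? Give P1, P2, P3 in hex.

P1 = 0xB6, P2 = 0xC6, P3 = 0x8E

Only C2 changed, to 0x6D. In CTR, a change in C_i flips the same bit in P_i only; the keystream is unaffected. Decrypting the received ciphertext:
P1: T = 0x64, S = E(K, T) = 0xAA; 0x1C ⊕ 0xAA = 0xB6.
P2: T = 0x65, S = E(K, T) = 0xAB; 0x6D ⊕ 0xAB = 0xC6.
P3: T = 0x66, S = E(K, T) = 0xA8; 0x26 ⊕ 0xA8 = 0x8E.
Blocks that differ from the original plaintext: P2.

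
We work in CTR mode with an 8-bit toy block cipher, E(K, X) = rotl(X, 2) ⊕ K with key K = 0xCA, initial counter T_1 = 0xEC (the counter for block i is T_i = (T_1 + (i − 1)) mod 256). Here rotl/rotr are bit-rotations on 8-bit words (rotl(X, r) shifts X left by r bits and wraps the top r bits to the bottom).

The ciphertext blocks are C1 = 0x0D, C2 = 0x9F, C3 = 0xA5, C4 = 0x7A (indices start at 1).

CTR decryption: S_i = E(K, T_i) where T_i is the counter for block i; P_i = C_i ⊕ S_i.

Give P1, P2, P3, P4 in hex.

P1 = 0x74, P2 = 0xE2, P3 = 0xD4, P4 = 0x0F

P1: T = 0xEC, S = E(K, T) = 0x79; 0x0D ⊕ 0x79 = 0x74.
P2: T = 0xED, S = E(K, T) = 0x7D; 0x9F ⊕ 0x7D = 0xE2.
P3: T = 0xEE, S = E(K, T) = 0x71; 0xA5 ⊕ 0x71 = 0xD4.
P4: T = 0xEF, S = E(K, T) = 0x75; 0x7A ⊕ 0x75 = 0x0F.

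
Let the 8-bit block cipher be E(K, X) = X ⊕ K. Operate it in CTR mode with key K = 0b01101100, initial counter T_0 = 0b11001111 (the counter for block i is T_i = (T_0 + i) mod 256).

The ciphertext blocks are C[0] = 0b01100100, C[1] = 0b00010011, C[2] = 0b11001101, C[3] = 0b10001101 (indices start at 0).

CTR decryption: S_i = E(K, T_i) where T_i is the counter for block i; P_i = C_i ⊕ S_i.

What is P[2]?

P[2]: T = 0b11010001, S = E(K, T) = 0b10111101; 0b11001101 ⊕ 0b10111101 = 0b01110000.

P[2] = 0b01110000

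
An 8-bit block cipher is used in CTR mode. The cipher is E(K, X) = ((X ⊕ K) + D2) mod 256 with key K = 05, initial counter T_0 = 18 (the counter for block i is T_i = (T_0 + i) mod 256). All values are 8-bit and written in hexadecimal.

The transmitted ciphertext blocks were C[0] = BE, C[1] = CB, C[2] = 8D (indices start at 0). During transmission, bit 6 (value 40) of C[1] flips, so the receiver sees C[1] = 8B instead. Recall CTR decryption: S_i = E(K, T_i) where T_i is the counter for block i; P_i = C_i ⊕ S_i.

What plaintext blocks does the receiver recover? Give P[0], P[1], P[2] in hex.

P[0] = 51, P[1] = 65, P[2] = 7C

Only C[1] changed, to 8B. In CTR, a change in C_i flips the same bit in P_i only; the keystream is unaffected. Decrypting the received ciphertext:
P[0]: T = 18, S = E(K, T) = EF; BE ⊕ EF = 51.
P[1]: T = 19, S = E(K, T) = EE; 8B ⊕ EE = 65.
P[2]: T = 1A, S = E(K, T) = F1; 8D ⊕ F1 = 7C.
Blocks that differ from the original plaintext: P[1].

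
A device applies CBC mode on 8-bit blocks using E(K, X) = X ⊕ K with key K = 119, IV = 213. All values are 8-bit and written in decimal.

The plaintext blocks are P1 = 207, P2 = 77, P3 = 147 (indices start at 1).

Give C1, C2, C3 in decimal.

C1 = 109, C2 = 87, C3 = 179

CBC encryption: C_i = E(K, P_i ⊕ C_{i−1}), with C_{0} = IV.
C1: P1 ⊕ 213 = 26; E(K, 26) = 109.
C2: P2 ⊕ 109 = 32; E(K, 32) = 87.
C3: P3 ⊕ 87 = 196; E(K, 196) = 179.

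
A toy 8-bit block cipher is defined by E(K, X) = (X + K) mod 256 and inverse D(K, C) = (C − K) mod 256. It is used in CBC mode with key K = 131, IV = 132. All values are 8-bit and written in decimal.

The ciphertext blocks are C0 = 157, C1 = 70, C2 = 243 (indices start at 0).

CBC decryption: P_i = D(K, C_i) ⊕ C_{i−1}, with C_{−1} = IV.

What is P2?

P2: D(K, 243) = 112; 112 ⊕ 70 = 54.

P2 = 54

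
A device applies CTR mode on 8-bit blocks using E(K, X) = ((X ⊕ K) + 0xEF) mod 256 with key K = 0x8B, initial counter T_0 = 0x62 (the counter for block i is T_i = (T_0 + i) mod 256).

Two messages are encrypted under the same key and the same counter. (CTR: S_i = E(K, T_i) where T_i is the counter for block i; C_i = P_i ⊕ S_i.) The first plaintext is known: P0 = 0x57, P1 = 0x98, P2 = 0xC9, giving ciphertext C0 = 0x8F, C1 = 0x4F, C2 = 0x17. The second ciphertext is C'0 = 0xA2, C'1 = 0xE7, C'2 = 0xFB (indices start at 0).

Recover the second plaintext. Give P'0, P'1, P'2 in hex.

In CTR with a reused counter, both messages share the same keystream S_i, so C_i ⊕ C'_i = P_i ⊕ P'_i and thus P'_i = P_i ⊕ C_i ⊕ C'_i.
P'0: 0x57 ⊕ 0x8F ⊕ 0xA2 = 0x7A.
P'1: 0x98 ⊕ 0x4F ⊕ 0xE7 = 0x30.
P'2: 0xC9 ⊕ 0x17 ⊕ 0xFB = 0x25.

P'0 = 0x7A, P'1 = 0x30, P'2 = 0x25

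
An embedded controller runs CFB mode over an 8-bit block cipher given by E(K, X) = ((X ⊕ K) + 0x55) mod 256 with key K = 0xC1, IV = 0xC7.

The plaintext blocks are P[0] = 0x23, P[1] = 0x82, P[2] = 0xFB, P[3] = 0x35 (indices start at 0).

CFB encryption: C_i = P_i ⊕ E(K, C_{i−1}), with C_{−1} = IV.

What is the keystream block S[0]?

C[0]: E(K, 0xC7) = 0x5B; 0x23 ⊕ 0x5B = 0x78.
So S[0] = 0x5B.

0x5B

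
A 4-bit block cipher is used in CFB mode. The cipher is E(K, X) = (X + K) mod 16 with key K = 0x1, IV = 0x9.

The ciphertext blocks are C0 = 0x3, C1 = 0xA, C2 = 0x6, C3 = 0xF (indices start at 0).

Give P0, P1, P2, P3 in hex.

CFB decryption: P_i = C_i ⊕ E(K, C_{i−1}), with C_{−1} = IV.
P0: E(K, 0x9) = 0xA; 0x3 ⊕ 0xA = 0x9.
P1: E(K, 0x3) = 0x4; 0xA ⊕ 0x4 = 0xE.
P2: E(K, 0xA) = 0xB; 0x6 ⊕ 0xB = 0xD.
P3: E(K, 0x6) = 0x7; 0xF ⊕ 0x7 = 0x8.

P0 = 0x9, P1 = 0xE, P2 = 0xD, P3 = 0x8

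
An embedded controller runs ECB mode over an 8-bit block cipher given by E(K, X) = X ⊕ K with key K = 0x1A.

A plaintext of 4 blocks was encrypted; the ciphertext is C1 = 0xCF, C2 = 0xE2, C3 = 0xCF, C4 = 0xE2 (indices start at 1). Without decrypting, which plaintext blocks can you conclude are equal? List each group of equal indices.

P1 = P3; P2 = P4

ECB encrypts each block independently with the same key, so equal ciphertext blocks imply equal plaintext blocks.
C1 = C3 = 0xCF, so P1 = P3.
C2 = C4 = 0xE2, so P2 = P4.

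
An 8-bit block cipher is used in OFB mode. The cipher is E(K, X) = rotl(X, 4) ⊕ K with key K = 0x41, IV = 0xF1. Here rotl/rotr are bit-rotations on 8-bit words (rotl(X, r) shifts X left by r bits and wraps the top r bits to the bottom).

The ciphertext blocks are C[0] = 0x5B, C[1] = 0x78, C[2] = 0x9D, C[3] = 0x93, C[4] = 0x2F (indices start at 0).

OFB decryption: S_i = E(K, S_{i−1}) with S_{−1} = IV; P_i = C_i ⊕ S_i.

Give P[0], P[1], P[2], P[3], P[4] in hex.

P[0]: S = E(K, 0xF1) = 0x5E; 0x5B ⊕ 0x5E = 0x05.
P[1]: S = E(K, 0x5E) = 0xA4; 0x78 ⊕ 0xA4 = 0xDC.
P[2]: S = E(K, 0xA4) = 0x0B; 0x9D ⊕ 0x0B = 0x96.
P[3]: S = E(K, 0x0B) = 0xF1; 0x93 ⊕ 0xF1 = 0x62.
P[4]: S = E(K, 0xF1) = 0x5E; 0x2F ⊕ 0x5E = 0x71.

P[0] = 0x05, P[1] = 0xDC, P[2] = 0x96, P[3] = 0x62, P[4] = 0x71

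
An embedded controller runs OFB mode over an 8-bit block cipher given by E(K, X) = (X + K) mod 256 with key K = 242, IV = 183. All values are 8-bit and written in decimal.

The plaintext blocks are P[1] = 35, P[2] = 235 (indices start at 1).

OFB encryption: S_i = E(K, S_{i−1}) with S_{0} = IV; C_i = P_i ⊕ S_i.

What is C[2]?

C[1]: S = E(K, 183) = 169; 35 ⊕ 169 = 138.
C[2]: S = E(K, 169) = 155; 235 ⊕ 155 = 112.

C[2] = 112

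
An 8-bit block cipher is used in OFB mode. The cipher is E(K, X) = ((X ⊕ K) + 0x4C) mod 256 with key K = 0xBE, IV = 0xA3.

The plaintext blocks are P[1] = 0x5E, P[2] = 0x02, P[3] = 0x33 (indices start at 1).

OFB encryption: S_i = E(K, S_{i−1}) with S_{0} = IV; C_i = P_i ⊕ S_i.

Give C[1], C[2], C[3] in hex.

C[1]: S = E(K, 0xA3) = 0x69; 0x5E ⊕ 0x69 = 0x37.
C[2]: S = E(K, 0x69) = 0x23; 0x02 ⊕ 0x23 = 0x21.
C[3]: S = E(K, 0x23) = 0xE9; 0x33 ⊕ 0xE9 = 0xDA.

C[1] = 0x37, C[2] = 0x21, C[3] = 0xDA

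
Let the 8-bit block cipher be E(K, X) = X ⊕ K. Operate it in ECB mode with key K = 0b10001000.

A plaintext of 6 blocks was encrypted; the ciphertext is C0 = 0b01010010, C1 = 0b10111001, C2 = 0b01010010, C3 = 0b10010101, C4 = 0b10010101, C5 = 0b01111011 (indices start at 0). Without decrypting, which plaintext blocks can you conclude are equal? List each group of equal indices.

ECB encrypts each block independently with the same key, so equal ciphertext blocks imply equal plaintext blocks.
C0 = C2 = 0b01010010, so P0 = P2.
C3 = C4 = 0b10010101, so P3 = P4.

P0 = P2; P3 = P4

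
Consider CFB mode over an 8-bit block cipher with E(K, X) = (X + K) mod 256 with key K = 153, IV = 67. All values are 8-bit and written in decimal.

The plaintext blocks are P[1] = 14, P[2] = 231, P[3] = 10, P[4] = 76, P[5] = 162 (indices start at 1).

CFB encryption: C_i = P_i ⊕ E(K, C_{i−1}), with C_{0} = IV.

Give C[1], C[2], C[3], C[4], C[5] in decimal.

C[1]: E(K, 67) = 220; 14 ⊕ 220 = 210.
C[2]: E(K, 210) = 107; 231 ⊕ 107 = 140.
C[3]: E(K, 140) = 37; 10 ⊕ 37 = 47.
C[4]: E(K, 47) = 200; 76 ⊕ 200 = 132.
C[5]: E(K, 132) = 29; 162 ⊕ 29 = 191.

C[1] = 210, C[2] = 140, C[3] = 47, C[4] = 132, C[5] = 191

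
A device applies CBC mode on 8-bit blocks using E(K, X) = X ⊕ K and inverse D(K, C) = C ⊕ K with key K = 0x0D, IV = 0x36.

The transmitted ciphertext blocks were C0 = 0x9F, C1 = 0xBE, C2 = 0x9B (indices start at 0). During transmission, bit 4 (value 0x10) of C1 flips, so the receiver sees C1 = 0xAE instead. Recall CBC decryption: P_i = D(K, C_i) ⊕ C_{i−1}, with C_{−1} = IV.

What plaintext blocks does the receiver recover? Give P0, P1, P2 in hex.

P0 = 0xA4, P1 = 0x3C, P2 = 0x38

Only C1 changed, to 0xAE. In CBC, a change in C_i garbles P_i and flips the same bit in P_{i+1}. Decrypting the received ciphertext:
P0: D(K, 0x9F) = 0x92; 0x92 ⊕ 0x36 = 0xA4.
P1: D(K, 0xAE) = 0xA3; 0xA3 ⊕ 0x9F = 0x3C.
P2: D(K, 0x9B) = 0x96; 0x96 ⊕ 0xAE = 0x38.
Blocks that differ from the original plaintext: P1, P2.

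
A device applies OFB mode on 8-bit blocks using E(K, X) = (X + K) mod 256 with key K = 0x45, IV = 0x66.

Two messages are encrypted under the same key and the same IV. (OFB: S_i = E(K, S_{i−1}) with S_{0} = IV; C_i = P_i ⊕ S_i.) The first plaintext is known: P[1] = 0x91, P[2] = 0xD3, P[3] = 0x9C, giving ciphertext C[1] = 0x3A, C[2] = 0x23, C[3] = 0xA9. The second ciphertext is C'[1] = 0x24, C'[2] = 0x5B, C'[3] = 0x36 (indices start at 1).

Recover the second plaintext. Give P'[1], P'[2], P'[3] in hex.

In OFB with a reused IV, both messages share the same keystream S_i, so C_i ⊕ C'_i = P_i ⊕ P'_i and thus P'_i = P_i ⊕ C_i ⊕ C'_i.
P'[1]: 0x91 ⊕ 0x3A ⊕ 0x24 = 0x8F.
P'[2]: 0xD3 ⊕ 0x23 ⊕ 0x5B = 0xAB.
P'[3]: 0x9C ⊕ 0xA9 ⊕ 0x36 = 0x03.

P'[1] = 0x8F, P'[2] = 0xAB, P'[3] = 0x03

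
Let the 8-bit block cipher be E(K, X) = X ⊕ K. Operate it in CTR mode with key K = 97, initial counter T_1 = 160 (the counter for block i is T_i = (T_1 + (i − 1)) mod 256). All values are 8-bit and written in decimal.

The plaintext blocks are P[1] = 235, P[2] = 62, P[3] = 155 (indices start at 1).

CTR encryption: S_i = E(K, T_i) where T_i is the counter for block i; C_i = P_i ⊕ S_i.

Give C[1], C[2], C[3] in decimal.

C[1]: T = 160, S = E(K, T) = 193; 235 ⊕ 193 = 42.
C[2]: T = 161, S = E(K, T) = 192; 62 ⊕ 192 = 254.
C[3]: T = 162, S = E(K, T) = 195; 155 ⊕ 195 = 88.

C[1] = 42, C[2] = 254, C[3] = 88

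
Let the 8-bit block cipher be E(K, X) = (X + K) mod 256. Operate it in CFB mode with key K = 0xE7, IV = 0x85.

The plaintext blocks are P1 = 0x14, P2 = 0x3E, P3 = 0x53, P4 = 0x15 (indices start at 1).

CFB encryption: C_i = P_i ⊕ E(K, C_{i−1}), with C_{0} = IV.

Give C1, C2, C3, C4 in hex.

C1: E(K, 0x85) = 0x6C; 0x14 ⊕ 0x6C = 0x78.
C2: E(K, 0x78) = 0x5F; 0x3E ⊕ 0x5F = 0x61.
C3: E(K, 0x61) = 0x48; 0x53 ⊕ 0x48 = 0x1B.
C4: E(K, 0x1B) = 0x02; 0x15 ⊕ 0x02 = 0x17.

C1 = 0x78, C2 = 0x61, C3 = 0x1B, C4 = 0x17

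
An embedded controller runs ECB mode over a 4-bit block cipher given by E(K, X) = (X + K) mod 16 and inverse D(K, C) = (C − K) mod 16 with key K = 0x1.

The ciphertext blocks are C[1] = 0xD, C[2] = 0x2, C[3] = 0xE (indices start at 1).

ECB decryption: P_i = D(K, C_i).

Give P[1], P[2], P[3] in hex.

P[1] = 0xC, P[2] = 0x1, P[3] = 0xD

P[1]: D(K, 0xD) = 0xC.
P[2]: D(K, 0x2) = 0x1.
P[3]: D(K, 0xE) = 0xD.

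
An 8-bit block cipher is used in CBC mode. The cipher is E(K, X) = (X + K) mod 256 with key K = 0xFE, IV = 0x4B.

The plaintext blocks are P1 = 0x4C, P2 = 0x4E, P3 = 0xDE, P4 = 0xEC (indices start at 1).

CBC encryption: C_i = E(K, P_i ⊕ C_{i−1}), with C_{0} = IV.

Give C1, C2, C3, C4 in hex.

C1: P1 ⊕ 0x4B = 0x07; E(K, 0x07) = 0x05.
C2: P2 ⊕ 0x05 = 0x4B; E(K, 0x4B) = 0x49.
C3: P3 ⊕ 0x49 = 0x97; E(K, 0x97) = 0x95.
C4: P4 ⊕ 0x95 = 0x79; E(K, 0x79) = 0x77.

C1 = 0x05, C2 = 0x49, C3 = 0x95, C4 = 0x77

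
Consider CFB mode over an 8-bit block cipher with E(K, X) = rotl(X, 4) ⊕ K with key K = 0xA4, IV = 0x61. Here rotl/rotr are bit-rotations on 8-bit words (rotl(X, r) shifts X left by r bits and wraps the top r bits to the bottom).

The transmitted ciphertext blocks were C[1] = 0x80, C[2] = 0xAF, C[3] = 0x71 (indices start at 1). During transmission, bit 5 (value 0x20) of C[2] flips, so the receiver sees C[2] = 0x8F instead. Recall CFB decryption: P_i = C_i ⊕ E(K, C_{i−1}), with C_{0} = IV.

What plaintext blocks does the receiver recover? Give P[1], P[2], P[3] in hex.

Only C[2] changed, to 0x8F. In CFB, a change in C_i flips the same bit in P_i and garbles P_{i+1}. Decrypting the received ciphertext:
P[1]: E(K, 0x61) = 0xB2; 0x80 ⊕ 0xB2 = 0x32.
P[2]: E(K, 0x80) = 0xAC; 0x8F ⊕ 0xAC = 0x23.
P[3]: E(K, 0x8F) = 0x5C; 0x71 ⊕ 0x5C = 0x2D.
Blocks that differ from the original plaintext: P[2], P[3].

P[1] = 0x32, P[2] = 0x23, P[3] = 0x2D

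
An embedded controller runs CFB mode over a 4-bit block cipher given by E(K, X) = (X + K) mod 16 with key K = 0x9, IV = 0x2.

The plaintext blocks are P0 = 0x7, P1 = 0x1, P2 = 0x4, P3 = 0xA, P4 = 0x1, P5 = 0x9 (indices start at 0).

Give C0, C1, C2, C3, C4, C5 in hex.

CFB encryption: C_i = P_i ⊕ E(K, C_{i−1}), with C_{−1} = IV.
C0: E(K, 0x2) = 0xB; 0x7 ⊕ 0xB = 0xC.
C1: E(K, 0xC) = 0x5; 0x1 ⊕ 0x5 = 0x4.
C2: E(K, 0x4) = 0xD; 0x4 ⊕ 0xD = 0x9.
C3: E(K, 0x9) = 0x2; 0xA ⊕ 0x2 = 0x8.
C4: E(K, 0x8) = 0x1; 0x1 ⊕ 0x1 = 0x0.
C5: E(K, 0x0) = 0x9; 0x9 ⊕ 0x9 = 0x0.

C0 = 0xC, C1 = 0x4, C2 = 0x9, C3 = 0x8, C4 = 0x0, C5 = 0x0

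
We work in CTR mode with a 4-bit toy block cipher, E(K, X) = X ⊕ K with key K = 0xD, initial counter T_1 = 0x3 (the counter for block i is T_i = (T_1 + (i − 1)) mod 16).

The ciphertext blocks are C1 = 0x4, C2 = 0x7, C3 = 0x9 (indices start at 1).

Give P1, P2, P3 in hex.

CTR decryption: S_i = E(K, T_i) where T_i is the counter for block i; P_i = C_i ⊕ S_i.
P1: T = 0x3, S = E(K, T) = 0xE; 0x4 ⊕ 0xE = 0xA.
P2: T = 0x4, S = E(K, T) = 0x9; 0x7 ⊕ 0x9 = 0xE.
P3: T = 0x5, S = E(K, T) = 0x8; 0x9 ⊕ 0x8 = 0x1.

P1 = 0xA, P2 = 0xE, P3 = 0x1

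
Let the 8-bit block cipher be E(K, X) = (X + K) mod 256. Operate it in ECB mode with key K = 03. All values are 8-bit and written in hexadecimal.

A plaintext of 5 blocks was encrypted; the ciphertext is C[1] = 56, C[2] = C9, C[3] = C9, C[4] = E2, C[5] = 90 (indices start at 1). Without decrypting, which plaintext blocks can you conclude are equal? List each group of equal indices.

ECB encrypts each block independently with the same key, so equal ciphertext blocks imply equal plaintext blocks.
C[2] = C[3] = C9, so P[2] = P[3].

P[2] = P[3]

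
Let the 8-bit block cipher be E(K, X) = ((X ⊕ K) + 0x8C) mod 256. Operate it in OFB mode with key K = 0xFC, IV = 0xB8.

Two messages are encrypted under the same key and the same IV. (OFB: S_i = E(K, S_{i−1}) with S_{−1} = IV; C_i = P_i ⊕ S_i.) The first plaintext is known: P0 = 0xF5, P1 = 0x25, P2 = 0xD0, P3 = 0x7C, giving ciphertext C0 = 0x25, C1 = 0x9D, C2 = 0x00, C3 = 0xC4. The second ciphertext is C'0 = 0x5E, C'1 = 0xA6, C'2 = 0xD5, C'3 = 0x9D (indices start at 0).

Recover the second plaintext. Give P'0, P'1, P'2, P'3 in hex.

P'0 = 0x8E, P'1 = 0x1E, P'2 = 0x05, P'3 = 0x25

In OFB with a reused IV, both messages share the same keystream S_i, so C_i ⊕ C'_i = P_i ⊕ P'_i and thus P'_i = P_i ⊕ C_i ⊕ C'_i.
P'0: 0xF5 ⊕ 0x25 ⊕ 0x5E = 0x8E.
P'1: 0x25 ⊕ 0x9D ⊕ 0xA6 = 0x1E.
P'2: 0xD0 ⊕ 0x00 ⊕ 0xD5 = 0x05.
P'3: 0x7C ⊕ 0xC4 ⊕ 0x9D = 0x25.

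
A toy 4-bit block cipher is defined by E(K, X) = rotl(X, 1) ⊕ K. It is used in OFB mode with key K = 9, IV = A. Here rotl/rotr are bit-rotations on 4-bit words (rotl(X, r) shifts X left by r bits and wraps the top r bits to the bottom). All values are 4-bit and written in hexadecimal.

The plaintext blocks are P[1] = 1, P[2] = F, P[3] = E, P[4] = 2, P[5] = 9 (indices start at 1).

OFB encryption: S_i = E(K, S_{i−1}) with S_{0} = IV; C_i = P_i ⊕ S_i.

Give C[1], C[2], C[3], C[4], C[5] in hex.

C[1]: S = E(K, A) = C; 1 ⊕ C = D.
C[2]: S = E(K, C) = 0; F ⊕ 0 = F.
C[3]: S = E(K, 0) = 9; E ⊕ 9 = 7.
C[4]: S = E(K, 9) = A; 2 ⊕ A = 8.
C[5]: S = E(K, A) = C; 9 ⊕ C = 5.

C[1] = D, C[2] = F, C[3] = 7, C[4] = 8, C[5] = 5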